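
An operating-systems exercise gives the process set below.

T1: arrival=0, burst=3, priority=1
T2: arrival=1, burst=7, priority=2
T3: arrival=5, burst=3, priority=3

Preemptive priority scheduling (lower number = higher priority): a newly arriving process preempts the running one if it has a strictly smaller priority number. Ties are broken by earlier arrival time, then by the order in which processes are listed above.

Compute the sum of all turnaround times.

20

Timeline: | T1 0-3 | T2 3-10 | T3 10-13 |
Completion: T1=3  T2=10  T3=13
Turnaround = completion − arrival: T1=3, T2=9, T3=8
Total turnaround = 3 + 9 + 8 = 20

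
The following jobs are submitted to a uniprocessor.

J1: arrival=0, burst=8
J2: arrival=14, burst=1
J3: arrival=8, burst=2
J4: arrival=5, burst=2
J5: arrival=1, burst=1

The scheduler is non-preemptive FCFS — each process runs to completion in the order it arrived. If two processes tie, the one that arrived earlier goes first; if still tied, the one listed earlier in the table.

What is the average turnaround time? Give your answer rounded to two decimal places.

Timeline: | J1 0-8 | J5 8-9 | J4 9-11 | J3 11-13 | idle 13-14 | J2 14-15 |
Completion: J1=8  J2=15  J3=13  J4=11  J5=9
Turnaround (C−A): J1=8  J2=1  J3=5  J4=6  J5=8
Turnaround times: J1=8, J2=1, J3=5, J4=6, J5=8
Average turnaround = (8+1+5+6+8) / 5 = 28/5 = 5.60

5.60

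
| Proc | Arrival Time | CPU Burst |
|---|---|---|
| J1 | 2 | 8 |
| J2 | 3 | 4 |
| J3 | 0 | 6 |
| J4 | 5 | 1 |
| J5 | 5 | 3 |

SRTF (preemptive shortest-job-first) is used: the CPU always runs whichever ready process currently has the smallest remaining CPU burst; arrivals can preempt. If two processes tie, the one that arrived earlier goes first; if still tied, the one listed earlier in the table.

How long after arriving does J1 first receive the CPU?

Gantt: | J3 0-6 | J4 6-7 | J5 7-10 | J2 10-14 | J1 14-22 |
Completion: J1=22  J2=14  J3=6  J4=7  J5=10
Turnaround (C−A): J1=20  J2=11  J3=6  J4=2  J5=5
Response(J1) = first start − arrival = 14 − 2 = 12

12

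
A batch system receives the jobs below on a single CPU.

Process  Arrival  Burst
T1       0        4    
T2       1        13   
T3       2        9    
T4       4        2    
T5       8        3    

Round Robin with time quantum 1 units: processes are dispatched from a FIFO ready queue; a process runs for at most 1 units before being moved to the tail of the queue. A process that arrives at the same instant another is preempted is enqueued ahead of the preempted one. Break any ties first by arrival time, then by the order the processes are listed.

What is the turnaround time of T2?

30

Schedule: | T1 0-1 | T2 1-2 | T1 2-3 | T3 3-4 | T2 4-5 | T1 5-6 | T4 6-7 | T3 7-8 | T2 8-9 | T1 9-10 | T4 10-11 | T5 11-12 | T3 12-13 | T2 13-14 | T5 14-15 | T3 15-16 | T2 16-17 | T5 17-18 | T3 18-19 | T2 19-20 | T3 20-21 | T2 21-22 | T3 22-23 | T2 23-24 | T3 24-25 | T2 25-26 | T3 26-27 | T2 27-31 |
Completion: T1=10  T2=31  T3=27  T4=11  T5=18
Turnaround(T2) = completion − arrival = 31 − 1 = 30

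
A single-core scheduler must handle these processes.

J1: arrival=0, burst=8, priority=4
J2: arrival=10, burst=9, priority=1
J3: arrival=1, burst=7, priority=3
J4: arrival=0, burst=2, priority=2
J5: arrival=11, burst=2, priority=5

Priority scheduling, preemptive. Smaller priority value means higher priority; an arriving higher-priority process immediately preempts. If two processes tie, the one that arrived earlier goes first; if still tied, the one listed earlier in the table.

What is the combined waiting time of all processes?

34

Timeline: | J4 0-2 | J3 2-9 | J1 9-10 | J2 10-19 | J1 19-26 | J5 26-28 |
Completion: J1=26  J2=19  J3=9  J4=2  J5=28
Waiting = turnaround − burst: J1=18, J2=0, J3=1, J4=0, J5=15
Total waiting = 18 + 0 + 1 + 0 + 15 = 34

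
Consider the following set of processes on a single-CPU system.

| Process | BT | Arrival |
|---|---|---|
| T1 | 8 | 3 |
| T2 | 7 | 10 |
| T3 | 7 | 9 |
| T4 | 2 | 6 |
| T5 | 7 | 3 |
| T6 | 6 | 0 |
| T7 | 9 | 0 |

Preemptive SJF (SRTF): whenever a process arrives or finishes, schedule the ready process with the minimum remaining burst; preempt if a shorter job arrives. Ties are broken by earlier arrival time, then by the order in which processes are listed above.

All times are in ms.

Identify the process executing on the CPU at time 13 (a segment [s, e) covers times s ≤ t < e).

Timeline: | T6 0-6 | T4 6-8 | T5 8-15 | T3 15-22 | T2 22-29 | T1 29-37 | T7 37-46 |
Completion: T1=37  T2=29  T3=22  T4=8  T5=15  T6=6  T7=46
Turnaround (C−A): T1=34  T2=19  T3=13  T4=2  T5=12  T6=6  T7=46

T5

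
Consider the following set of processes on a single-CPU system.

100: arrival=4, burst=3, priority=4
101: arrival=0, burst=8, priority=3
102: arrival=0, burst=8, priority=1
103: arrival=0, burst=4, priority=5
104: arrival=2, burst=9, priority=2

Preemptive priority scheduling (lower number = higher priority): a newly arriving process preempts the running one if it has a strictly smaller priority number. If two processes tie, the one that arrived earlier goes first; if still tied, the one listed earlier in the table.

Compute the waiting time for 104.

6

Schedule: | 102 0-8 | 104 8-17 | 101 17-25 | 100 25-28 | 103 28-32 |
Completion: 100=28  101=25  102=8  103=32  104=17
Turnaround (C−A): 100=24  101=25  102=8  103=32  104=15
Waiting(104) = turnaround − burst = 15 − 9 = 6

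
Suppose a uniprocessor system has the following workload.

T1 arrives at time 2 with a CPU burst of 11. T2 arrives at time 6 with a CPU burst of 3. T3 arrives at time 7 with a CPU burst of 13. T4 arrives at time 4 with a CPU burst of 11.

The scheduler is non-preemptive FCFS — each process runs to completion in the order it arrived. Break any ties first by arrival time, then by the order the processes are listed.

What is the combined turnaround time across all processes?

Gantt: | idle 0-2 | T1 2-13 | T4 13-24 | T2 24-27 | T3 27-40 |
Completion: T1=13  T2=27  T3=40  T4=24
Turnaround = completion − arrival: T1=11, T2=21, T3=33, T4=20
Total turnaround = 11 + 21 + 33 + 20 = 85

85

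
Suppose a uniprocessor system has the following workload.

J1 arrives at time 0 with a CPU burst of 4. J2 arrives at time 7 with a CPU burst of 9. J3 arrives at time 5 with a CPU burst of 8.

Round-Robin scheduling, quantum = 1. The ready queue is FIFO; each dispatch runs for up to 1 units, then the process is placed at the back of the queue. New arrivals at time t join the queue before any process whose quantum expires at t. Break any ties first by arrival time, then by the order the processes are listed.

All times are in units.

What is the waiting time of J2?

Schedule: | J1 0-4 | idle 4-5 | J3 5-7 | J2 7-8 | J3 8-9 | J2 9-10 | J3 10-11 | J2 11-12 | J3 12-13 | J2 13-14 | J3 14-15 | J2 15-16 | J3 16-17 | J2 17-18 | J3 18-19 | J2 19-22 |
Completion: J1=4  J2=22  J3=19
Turnaround (C−A): J1=4  J2=15  J3=14
Waiting(J2) = turnaround − burst = 15 − 9 = 6

6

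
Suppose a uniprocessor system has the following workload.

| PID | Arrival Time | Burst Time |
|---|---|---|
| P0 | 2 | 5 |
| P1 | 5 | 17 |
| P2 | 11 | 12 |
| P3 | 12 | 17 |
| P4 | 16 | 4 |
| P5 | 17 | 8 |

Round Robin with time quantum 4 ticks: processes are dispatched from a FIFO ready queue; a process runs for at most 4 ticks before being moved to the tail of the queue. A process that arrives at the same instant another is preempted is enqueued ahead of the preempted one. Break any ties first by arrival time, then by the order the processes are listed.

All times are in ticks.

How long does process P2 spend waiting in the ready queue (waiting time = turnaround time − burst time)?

32

Gantt: | idle 0-2 | P0 2-6 | P1 6-10 | P0 10-11 | P1 11-15 | P2 15-19 | P3 19-23 | P1 23-27 | P4 27-31 | P5 31-35 | P2 35-39 | P3 39-43 | P1 43-47 | P5 47-51 | P2 51-55 | P3 55-59 | P1 59-60 | P3 60-65 |
Completion: P0=11  P1=60  P2=55  P3=65  P4=31  P5=51
Turnaround (C−A): P0=9  P1=55  P2=44  P3=53  P4=15  P5=34
Waiting(P2) = turnaround − burst = 44 − 12 = 32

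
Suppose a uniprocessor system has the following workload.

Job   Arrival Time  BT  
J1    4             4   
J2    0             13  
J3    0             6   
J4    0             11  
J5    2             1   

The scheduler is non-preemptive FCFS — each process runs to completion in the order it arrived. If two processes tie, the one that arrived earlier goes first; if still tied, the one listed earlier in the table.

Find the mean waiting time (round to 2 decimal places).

Schedule: | J2 0-13 | J3 13-19 | J4 19-30 | J5 30-31 | J1 31-35 |
Completion: J1=35  J2=13  J3=19  J4=30  J5=31
Turnaround (C−A): J1=31  J2=13  J3=19  J4=30  J5=29
Waiting times: J1=27, J2=0, J3=13, J4=19, J5=28
Average waiting = (27+0+13+19+28) / 5 = 87/5 = 17.40

17.40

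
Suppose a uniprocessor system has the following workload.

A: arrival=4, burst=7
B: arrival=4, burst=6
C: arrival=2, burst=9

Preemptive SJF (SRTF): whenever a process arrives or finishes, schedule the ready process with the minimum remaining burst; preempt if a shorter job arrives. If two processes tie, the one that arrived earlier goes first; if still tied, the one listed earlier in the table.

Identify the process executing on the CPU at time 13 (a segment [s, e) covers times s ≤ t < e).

C

Schedule: | idle 0-2 | C 2-4 | B 4-10 | C 10-17 | A 17-24 |
Completion: A=24  B=10  C=17
Turnaround (C−A): A=20  B=6  C=15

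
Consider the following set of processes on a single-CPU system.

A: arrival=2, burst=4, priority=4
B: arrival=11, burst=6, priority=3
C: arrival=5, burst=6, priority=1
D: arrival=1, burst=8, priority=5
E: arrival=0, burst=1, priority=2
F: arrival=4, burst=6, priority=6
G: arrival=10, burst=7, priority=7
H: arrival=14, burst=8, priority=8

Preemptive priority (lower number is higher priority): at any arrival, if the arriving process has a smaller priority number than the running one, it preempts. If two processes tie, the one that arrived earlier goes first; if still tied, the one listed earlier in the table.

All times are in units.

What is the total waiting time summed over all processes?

Timeline: | E 0-1 | D 1-2 | A 2-5 | C 5-11 | B 11-17 | A 17-18 | D 18-25 | F 25-31 | G 31-38 | H 38-46 |
Completion: A=18  B=17  C=11  D=25  E=1  F=31  G=38  H=46
Turnaround (C−A): A=16  B=6  C=6  D=24  E=1  F=27  G=28  H=32
Waiting = turnaround − burst: A=12, B=0, C=0, D=16, E=0, F=21, G=21, H=24
Total waiting = 12 + 0 + 0 + 16 + 0 + 21 + 21 + 24 = 94

94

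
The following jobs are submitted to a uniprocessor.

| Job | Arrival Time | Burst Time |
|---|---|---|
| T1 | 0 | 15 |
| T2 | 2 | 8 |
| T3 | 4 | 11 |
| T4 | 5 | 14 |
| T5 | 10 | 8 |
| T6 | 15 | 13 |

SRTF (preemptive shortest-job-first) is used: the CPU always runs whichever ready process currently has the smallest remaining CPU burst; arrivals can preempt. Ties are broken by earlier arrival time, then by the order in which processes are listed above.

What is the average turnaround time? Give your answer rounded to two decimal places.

31.17

Timeline: | T1 0-2 | T2 2-10 | T5 10-18 | T3 18-29 | T1 29-42 | T6 42-55 | T4 55-69 |
Completion: T1=42  T2=10  T3=29  T4=69  T5=18  T6=55
Turnaround (C−A): T1=42  T2=8  T3=25  T4=64  T5=8  T6=40
Turnaround times: T1=42, T2=8, T3=25, T4=64, T5=8, T6=40
Average turnaround = (42+8+25+64+8+40) / 6 = 187/6 = 31.17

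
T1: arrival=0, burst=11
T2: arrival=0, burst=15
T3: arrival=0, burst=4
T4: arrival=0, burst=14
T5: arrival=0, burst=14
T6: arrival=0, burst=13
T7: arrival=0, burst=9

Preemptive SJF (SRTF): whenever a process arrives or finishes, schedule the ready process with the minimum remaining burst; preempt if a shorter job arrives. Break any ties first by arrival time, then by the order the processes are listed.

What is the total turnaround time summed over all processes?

Schedule: | T3 0-4 | T7 4-13 | T1 13-24 | T6 24-37 | T4 37-51 | T5 51-65 | T2 65-80 |
Completion: T1=24  T2=80  T3=4  T4=51  T5=65  T6=37  T7=13
Turnaround (C−A): T1=24  T2=80  T3=4  T4=51  T5=65  T6=37  T7=13
Turnaround = completion − arrival: T1=24, T2=80, T3=4, T4=51, T5=65, T6=37, T7=13
Total turnaround = 24 + 80 + 4 + 51 + 65 + 37 + 13 = 274

274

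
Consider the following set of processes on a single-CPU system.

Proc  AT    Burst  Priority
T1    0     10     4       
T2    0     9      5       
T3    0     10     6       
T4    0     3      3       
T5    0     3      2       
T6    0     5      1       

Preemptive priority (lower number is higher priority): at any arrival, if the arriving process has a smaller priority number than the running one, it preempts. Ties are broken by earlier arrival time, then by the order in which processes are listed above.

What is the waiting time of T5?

Gantt: | T6 0-5 | T5 5-8 | T4 8-11 | T1 11-21 | T2 21-30 | T3 30-40 |
Completion: T1=21  T2=30  T3=40  T4=11  T5=8  T6=5
Waiting(T5) = turnaround − burst = 8 − 3 = 5

5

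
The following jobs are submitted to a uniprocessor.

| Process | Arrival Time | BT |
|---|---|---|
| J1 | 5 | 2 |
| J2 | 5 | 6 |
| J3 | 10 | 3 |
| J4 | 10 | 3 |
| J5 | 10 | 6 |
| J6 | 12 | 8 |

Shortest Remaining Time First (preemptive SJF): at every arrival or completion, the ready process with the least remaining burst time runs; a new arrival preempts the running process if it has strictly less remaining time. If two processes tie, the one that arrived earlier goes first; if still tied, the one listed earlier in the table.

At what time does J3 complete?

Gantt: | idle 0-5 | J1 5-7 | J2 7-13 | J3 13-16 | J4 16-19 | J5 19-25 | J6 25-33 |
Completion: J1=7  J2=13  J3=16  J4=19  J5=25  J6=33
Turnaround (C−A): J1=2  J2=8  J3=6  J4=9  J5=15  J6=21

16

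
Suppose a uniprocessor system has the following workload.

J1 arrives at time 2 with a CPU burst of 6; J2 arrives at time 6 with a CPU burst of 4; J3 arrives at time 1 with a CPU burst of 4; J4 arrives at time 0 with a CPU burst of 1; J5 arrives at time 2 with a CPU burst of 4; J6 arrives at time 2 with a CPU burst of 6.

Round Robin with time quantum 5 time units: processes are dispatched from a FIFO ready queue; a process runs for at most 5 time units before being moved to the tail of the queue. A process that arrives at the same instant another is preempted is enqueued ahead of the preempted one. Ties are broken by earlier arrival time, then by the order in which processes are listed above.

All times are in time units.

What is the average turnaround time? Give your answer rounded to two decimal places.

13.17

Timeline: | J4 0-1 | J3 1-5 | J1 5-10 | J5 10-14 | J6 14-19 | J2 19-23 | J1 23-24 | J6 24-25 |
Completion: J1=24  J2=23  J3=5  J4=1  J5=14  J6=25
Turnaround (C−A): J1=22  J2=17  J3=4  J4=1  J5=12  J6=23
Turnaround times: J1=22, J2=17, J3=4, J4=1, J5=12, J6=23
Average turnaround = (22+17+4+1+12+23) / 6 = 79/6 = 13.17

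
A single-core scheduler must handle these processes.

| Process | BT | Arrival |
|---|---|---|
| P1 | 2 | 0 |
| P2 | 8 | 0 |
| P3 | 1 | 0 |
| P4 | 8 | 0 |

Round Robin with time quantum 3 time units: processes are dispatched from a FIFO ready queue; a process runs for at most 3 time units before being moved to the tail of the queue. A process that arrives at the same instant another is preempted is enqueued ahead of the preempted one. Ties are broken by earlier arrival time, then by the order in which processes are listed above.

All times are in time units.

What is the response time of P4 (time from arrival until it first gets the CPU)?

Schedule: | P1 0-2 | P2 2-5 | P3 5-6 | P4 6-9 | P2 9-12 | P4 12-15 | P2 15-17 | P4 17-19 |
Completion: P1=2  P2=17  P3=6  P4=19
Turnaround (C−A): P1=2  P2=17  P3=6  P4=19
Response(P4) = first start − arrival = 6 − 0 = 6

6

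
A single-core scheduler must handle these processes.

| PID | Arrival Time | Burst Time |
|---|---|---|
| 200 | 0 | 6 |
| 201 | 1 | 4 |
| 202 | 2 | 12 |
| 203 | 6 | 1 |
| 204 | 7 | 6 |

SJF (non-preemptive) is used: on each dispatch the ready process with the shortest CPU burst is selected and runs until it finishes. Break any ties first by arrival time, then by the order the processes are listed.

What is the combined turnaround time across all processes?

54

Schedule: | 200 0-6 | 203 6-7 | 201 7-11 | 204 11-17 | 202 17-29 |
Completion: 200=6  201=11  202=29  203=7  204=17
Turnaround (C−A): 200=6  201=10  202=27  203=1  204=10
Turnaround = completion − arrival: 200=6, 201=10, 202=27, 203=1, 204=10
Total turnaround = 6 + 10 + 27 + 1 + 10 = 54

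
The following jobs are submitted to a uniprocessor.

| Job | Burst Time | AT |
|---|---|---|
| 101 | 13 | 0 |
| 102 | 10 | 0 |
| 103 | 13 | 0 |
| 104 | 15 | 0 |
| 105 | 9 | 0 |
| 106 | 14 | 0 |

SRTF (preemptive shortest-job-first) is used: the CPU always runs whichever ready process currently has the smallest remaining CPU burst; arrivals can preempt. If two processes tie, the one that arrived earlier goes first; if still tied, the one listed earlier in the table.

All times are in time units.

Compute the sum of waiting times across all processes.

164

Timeline: | 105 0-9 | 102 9-19 | 101 19-32 | 103 32-45 | 106 45-59 | 104 59-74 |
Completion: 101=32  102=19  103=45  104=74  105=9  106=59
Waiting = turnaround − burst: 101=19, 102=9, 103=32, 104=59, 105=0, 106=45
Total waiting = 19 + 9 + 32 + 59 + 0 + 45 = 164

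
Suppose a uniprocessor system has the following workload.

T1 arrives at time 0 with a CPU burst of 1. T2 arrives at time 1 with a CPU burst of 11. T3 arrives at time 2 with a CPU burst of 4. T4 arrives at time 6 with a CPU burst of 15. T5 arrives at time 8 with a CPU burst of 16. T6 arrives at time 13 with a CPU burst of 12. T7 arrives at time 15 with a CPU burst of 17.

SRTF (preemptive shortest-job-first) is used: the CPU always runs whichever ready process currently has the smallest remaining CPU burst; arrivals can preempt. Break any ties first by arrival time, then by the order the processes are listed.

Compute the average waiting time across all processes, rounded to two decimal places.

15.43

Schedule: | T1 0-1 | T2 1-2 | T3 2-6 | T2 6-16 | T6 16-28 | T4 28-43 | T5 43-59 | T7 59-76 |
Completion: T1=1  T2=16  T3=6  T4=43  T5=59  T6=28  T7=76
Waiting times: T1=0, T2=4, T3=0, T4=22, T5=35, T6=3, T7=44
Average waiting = (0+4+0+22+35+3+44) / 7 = 108/7 = 15.43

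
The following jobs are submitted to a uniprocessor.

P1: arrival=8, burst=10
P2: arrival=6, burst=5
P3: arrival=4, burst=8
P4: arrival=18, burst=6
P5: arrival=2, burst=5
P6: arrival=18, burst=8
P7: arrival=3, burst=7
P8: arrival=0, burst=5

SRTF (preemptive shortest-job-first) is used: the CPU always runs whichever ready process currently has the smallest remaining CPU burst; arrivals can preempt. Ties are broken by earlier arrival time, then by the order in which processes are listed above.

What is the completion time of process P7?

Timeline: | P8 0-5 | P5 5-10 | P2 10-15 | P7 15-22 | P4 22-28 | P3 28-36 | P6 36-44 | P1 44-54 |
Completion: P1=54  P2=15  P3=36  P4=28  P5=10  P6=44  P7=22  P8=5
Turnaround (C−A): P1=46  P2=9  P3=32  P4=10  P5=8  P6=26  P7=19  P8=5

22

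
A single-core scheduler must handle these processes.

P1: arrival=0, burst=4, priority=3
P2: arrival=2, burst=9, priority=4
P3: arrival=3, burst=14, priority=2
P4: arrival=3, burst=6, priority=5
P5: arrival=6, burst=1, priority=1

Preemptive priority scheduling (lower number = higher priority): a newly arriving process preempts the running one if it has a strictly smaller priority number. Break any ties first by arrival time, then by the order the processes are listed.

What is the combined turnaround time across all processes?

Schedule: | P1 0-3 | P3 3-6 | P5 6-7 | P3 7-18 | P1 18-19 | P2 19-28 | P4 28-34 |
Completion: P1=19  P2=28  P3=18  P4=34  P5=7
Turnaround (C−A): P1=19  P2=26  P3=15  P4=31  P5=1
Turnaround = completion − arrival: P1=19, P2=26, P3=15, P4=31, P5=1
Total turnaround = 19 + 26 + 15 + 31 + 1 = 92

92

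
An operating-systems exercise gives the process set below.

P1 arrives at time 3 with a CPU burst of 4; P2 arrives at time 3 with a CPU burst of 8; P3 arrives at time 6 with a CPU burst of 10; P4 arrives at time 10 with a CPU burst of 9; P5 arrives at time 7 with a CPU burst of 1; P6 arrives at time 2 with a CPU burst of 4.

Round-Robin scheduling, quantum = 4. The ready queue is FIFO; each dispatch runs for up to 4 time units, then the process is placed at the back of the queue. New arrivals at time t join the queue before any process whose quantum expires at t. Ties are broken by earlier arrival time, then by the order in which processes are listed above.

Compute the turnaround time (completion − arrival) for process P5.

Schedule: | idle 0-2 | P6 2-6 | P1 6-10 | P2 10-14 | P3 14-18 | P5 18-19 | P4 19-23 | P2 23-27 | P3 27-31 | P4 31-35 | P3 35-37 | P4 37-38 |
Completion: P1=10  P2=27  P3=37  P4=38  P5=19  P6=6
Turnaround(P5) = completion − arrival = 19 − 7 = 12

12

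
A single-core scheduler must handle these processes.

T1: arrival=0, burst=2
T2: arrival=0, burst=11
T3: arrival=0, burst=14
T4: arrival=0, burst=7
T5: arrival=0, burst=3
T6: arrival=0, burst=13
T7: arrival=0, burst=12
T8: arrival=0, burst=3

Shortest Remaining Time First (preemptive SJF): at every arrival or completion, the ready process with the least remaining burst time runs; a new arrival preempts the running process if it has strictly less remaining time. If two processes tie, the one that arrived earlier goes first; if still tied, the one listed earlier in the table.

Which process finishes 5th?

Schedule: | T1 0-2 | T5 2-5 | T8 5-8 | T4 8-15 | T2 15-26 | T7 26-38 | T6 38-51 | T3 51-65 |
Completion: T1=2  T2=26  T3=65  T4=15  T5=5  T6=51  T7=38  T8=8
Finish order: T1 → T5 → T8 → T4 → T2 → T7 → T6 → T3

T2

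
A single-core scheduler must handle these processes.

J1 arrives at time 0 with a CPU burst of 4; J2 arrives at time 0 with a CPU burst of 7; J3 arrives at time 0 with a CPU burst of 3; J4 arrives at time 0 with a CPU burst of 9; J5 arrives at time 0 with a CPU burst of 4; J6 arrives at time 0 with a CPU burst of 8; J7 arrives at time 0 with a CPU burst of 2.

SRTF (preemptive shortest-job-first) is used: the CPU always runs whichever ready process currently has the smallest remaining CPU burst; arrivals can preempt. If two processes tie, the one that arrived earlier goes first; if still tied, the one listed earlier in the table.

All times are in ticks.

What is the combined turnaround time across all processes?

114

Gantt: | J7 0-2 | J3 2-5 | J1 5-9 | J5 9-13 | J2 13-20 | J6 20-28 | J4 28-37 |
Completion: J1=9  J2=20  J3=5  J4=37  J5=13  J6=28  J7=2
Turnaround (C−A): J1=9  J2=20  J3=5  J4=37  J5=13  J6=28  J7=2
Turnaround = completion − arrival: J1=9, J2=20, J3=5, J4=37, J5=13, J6=28, J7=2
Total turnaround = 9 + 20 + 5 + 37 + 13 + 28 + 2 = 114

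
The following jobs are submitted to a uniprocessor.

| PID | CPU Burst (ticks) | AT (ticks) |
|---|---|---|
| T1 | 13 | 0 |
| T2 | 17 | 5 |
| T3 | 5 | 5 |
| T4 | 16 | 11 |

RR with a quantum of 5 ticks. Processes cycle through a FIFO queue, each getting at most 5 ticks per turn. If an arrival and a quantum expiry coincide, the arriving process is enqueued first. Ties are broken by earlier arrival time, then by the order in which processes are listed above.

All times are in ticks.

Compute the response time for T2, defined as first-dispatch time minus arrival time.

Timeline: | T1 0-5 | T2 5-10 | T3 10-15 | T1 15-20 | T2 20-25 | T4 25-30 | T1 30-33 | T2 33-38 | T4 38-43 | T2 43-45 | T4 45-51 |
Completion: T1=33  T2=45  T3=15  T4=51
Turnaround (C−A): T1=33  T2=40  T3=10  T4=40
Response(T2) = first start − arrival = 5 − 5 = 0

0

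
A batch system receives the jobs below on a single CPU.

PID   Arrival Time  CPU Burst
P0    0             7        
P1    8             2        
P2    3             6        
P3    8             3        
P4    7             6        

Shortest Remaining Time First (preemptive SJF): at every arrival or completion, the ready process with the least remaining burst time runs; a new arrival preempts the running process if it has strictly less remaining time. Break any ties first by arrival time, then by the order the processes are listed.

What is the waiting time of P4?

Timeline: | P0 0-7 | P2 7-8 | P1 8-10 | P3 10-13 | P2 13-18 | P4 18-24 |
Completion: P0=7  P1=10  P2=18  P3=13  P4=24
Turnaround (C−A): P0=7  P1=2  P2=15  P3=5  P4=17
Waiting(P4) = turnaround − burst = 17 − 6 = 11

11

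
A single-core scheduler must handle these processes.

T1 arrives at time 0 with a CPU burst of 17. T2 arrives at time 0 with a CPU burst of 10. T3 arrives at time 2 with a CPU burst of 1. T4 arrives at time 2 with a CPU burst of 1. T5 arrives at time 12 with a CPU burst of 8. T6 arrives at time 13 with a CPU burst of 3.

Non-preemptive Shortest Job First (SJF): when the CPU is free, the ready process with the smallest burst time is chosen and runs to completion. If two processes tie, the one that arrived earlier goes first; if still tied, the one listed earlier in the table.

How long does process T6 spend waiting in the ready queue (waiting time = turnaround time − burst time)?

Timeline: | T2 0-10 | T3 10-11 | T4 11-12 | T5 12-20 | T6 20-23 | T1 23-40 |
Completion: T1=40  T2=10  T3=11  T4=12  T5=20  T6=23
Turnaround (C−A): T1=40  T2=10  T3=9  T4=10  T5=8  T6=10
Waiting(T6) = turnaround − burst = 10 − 3 = 7

7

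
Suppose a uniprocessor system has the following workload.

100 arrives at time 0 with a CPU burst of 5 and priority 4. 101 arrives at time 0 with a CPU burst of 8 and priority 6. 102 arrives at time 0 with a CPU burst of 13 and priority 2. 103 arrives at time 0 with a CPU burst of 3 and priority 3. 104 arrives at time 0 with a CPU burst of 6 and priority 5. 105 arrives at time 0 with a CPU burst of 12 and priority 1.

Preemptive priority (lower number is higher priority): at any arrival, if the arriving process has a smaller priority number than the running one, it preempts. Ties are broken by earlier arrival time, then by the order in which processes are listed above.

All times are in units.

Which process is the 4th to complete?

100

Gantt: | 105 0-12 | 102 12-25 | 103 25-28 | 100 28-33 | 104 33-39 | 101 39-47 |
Completion: 100=33  101=47  102=25  103=28  104=39  105=12
Turnaround (C−A): 100=33  101=47  102=25  103=28  104=39  105=12
Finish order: 105 → 102 → 103 → 100 → 104 → 101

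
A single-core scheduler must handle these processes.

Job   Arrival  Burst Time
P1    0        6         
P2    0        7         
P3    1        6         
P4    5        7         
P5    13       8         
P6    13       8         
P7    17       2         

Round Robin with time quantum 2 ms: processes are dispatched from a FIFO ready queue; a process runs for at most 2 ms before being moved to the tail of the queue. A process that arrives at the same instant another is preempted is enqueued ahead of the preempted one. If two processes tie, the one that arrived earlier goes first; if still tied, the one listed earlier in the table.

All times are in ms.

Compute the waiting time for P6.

23

Timeline: | P1 0-2 | P2 2-4 | P3 4-6 | P1 6-8 | P2 8-10 | P4 10-12 | P3 12-14 | P1 14-16 | P2 16-18 | P4 18-20 | P5 20-22 | P6 22-24 | P3 24-26 | P7 26-28 | P2 28-29 | P4 29-31 | P5 31-33 | P6 33-35 | P4 35-36 | P5 36-38 | P6 38-40 | P5 40-42 | P6 42-44 |
Completion: P1=16  P2=29  P3=26  P4=36  P5=42  P6=44  P7=28
Turnaround (C−A): P1=16  P2=29  P3=25  P4=31  P5=29  P6=31  P7=11
Waiting(P6) = turnaround − burst = 31 − 8 = 23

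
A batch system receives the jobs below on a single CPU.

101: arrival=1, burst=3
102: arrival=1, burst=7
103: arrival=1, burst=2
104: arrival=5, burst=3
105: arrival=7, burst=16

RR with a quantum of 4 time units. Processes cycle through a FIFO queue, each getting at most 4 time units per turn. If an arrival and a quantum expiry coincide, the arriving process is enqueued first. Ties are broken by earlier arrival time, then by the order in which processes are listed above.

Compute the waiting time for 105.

9

Timeline: | idle 0-1 | 101 1-4 | 102 4-8 | 103 8-10 | 104 10-13 | 105 13-17 | 102 17-20 | 105 20-32 |
Completion: 101=4  102=20  103=10  104=13  105=32
Waiting(105) = turnaround − burst = 25 − 16 = 9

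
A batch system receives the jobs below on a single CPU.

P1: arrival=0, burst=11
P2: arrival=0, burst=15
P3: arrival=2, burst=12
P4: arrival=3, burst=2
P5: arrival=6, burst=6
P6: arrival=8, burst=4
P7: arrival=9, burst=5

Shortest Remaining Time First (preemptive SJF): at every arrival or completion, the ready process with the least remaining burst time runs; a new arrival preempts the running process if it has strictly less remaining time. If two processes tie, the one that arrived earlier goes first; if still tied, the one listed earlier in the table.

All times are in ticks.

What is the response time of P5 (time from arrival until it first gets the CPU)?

Schedule: | P1 0-3 | P4 3-5 | P1 5-6 | P5 6-12 | P6 12-16 | P7 16-21 | P1 21-28 | P3 28-40 | P2 40-55 |
Completion: P1=28  P2=55  P3=40  P4=5  P5=12  P6=16  P7=21
Turnaround (C−A): P1=28  P2=55  P3=38  P4=2  P5=6  P6=8  P7=12
Response(P5) = first start − arrival = 6 − 6 = 0

0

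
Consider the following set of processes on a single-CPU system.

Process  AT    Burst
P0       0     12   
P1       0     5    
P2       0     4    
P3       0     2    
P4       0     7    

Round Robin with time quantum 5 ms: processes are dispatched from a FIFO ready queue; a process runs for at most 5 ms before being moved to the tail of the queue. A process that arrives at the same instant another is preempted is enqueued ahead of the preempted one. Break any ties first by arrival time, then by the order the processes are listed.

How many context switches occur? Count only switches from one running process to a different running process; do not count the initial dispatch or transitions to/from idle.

7

Timeline: | P0 0-5 | P1 5-10 | P2 10-14 | P3 14-16 | P4 16-21 | P0 21-26 | P4 26-28 | P0 28-30 |
Completion: P0=30  P1=10  P2=14  P3=16  P4=28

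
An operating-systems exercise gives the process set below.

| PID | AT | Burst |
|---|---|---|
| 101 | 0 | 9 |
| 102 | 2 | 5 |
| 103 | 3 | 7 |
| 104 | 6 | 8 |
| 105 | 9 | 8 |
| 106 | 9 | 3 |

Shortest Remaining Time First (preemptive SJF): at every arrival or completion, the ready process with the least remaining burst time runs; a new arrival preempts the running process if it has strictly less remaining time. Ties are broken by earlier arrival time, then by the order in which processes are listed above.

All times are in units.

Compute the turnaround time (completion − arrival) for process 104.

26

Timeline: | 101 0-2 | 102 2-7 | 101 7-9 | 106 9-12 | 101 12-17 | 103 17-24 | 104 24-32 | 105 32-40 |
Completion: 101=17  102=7  103=24  104=32  105=40  106=12
Turnaround(104) = completion − arrival = 32 − 6 = 26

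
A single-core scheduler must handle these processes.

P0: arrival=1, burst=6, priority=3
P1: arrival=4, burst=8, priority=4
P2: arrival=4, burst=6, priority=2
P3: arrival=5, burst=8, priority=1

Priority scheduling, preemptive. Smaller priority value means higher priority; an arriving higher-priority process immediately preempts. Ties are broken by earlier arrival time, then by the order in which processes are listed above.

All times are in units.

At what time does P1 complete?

29

Timeline: | idle 0-1 | P0 1-4 | P2 4-5 | P3 5-13 | P2 13-18 | P0 18-21 | P1 21-29 |
Completion: P0=21  P1=29  P2=18  P3=13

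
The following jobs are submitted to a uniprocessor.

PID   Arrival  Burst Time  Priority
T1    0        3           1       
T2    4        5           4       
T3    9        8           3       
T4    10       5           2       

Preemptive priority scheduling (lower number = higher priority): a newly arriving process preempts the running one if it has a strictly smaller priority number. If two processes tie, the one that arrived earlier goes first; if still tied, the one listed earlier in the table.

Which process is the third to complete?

Schedule: | T1 0-3 | idle 3-4 | T2 4-9 | T3 9-10 | T4 10-15 | T3 15-22 |
Completion: T1=3  T2=9  T3=22  T4=15
Turnaround (C−A): T1=3  T2=5  T3=13  T4=5
Finish order: T1 → T2 → T4 → T3

T4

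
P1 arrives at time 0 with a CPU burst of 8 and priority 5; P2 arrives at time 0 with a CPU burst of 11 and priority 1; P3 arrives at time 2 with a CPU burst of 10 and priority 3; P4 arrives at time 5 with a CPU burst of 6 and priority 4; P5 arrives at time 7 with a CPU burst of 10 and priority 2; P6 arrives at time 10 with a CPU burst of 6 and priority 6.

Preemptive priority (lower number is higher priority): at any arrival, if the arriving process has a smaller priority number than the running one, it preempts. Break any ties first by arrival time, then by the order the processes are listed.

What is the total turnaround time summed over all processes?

172

Timeline: | P2 0-11 | P5 11-21 | P3 21-31 | P4 31-37 | P1 37-45 | P6 45-51 |
Completion: P1=45  P2=11  P3=31  P4=37  P5=21  P6=51
Turnaround = completion − arrival: P1=45, P2=11, P3=29, P4=32, P5=14, P6=41
Total turnaround = 45 + 11 + 29 + 32 + 14 + 41 = 172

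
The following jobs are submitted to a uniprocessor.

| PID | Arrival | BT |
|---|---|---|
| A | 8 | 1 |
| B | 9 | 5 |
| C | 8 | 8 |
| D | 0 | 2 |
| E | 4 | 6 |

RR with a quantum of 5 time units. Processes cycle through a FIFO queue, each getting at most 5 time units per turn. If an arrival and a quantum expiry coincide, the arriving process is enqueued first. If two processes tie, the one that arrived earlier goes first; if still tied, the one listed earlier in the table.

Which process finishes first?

Timeline: | D 0-2 | idle 2-4 | E 4-9 | A 9-10 | C 10-15 | B 15-20 | E 20-21 | C 21-24 |
Completion: A=10  B=20  C=24  D=2  E=21
Turnaround (C−A): A=2  B=11  C=16  D=2  E=17
Finish order: D → A → B → E → C

D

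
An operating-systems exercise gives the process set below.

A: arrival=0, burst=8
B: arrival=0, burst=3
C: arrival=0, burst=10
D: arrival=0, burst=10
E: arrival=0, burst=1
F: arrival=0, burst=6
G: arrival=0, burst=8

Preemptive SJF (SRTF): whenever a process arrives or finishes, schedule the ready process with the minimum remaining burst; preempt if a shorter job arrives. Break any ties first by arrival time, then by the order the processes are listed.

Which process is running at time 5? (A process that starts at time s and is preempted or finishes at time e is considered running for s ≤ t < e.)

Gantt: | E 0-1 | B 1-4 | F 4-10 | A 10-18 | G 18-26 | C 26-36 | D 36-46 |
Completion: A=18  B=4  C=36  D=46  E=1  F=10  G=26
Turnaround (C−A): A=18  B=4  C=36  D=46  E=1  F=10  G=26

F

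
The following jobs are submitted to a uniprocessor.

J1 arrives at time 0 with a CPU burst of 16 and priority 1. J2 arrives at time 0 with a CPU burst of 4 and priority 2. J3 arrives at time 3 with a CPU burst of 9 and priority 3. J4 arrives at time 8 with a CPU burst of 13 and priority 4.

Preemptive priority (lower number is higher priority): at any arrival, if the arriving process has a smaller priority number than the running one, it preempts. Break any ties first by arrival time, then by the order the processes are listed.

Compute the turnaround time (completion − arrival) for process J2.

20

Timeline: | J1 0-16 | J2 16-20 | J3 20-29 | J4 29-42 |
Completion: J1=16  J2=20  J3=29  J4=42
Turnaround (C−A): J1=16  J2=20  J3=26  J4=34
Turnaround(J2) = completion − arrival = 20 − 0 = 20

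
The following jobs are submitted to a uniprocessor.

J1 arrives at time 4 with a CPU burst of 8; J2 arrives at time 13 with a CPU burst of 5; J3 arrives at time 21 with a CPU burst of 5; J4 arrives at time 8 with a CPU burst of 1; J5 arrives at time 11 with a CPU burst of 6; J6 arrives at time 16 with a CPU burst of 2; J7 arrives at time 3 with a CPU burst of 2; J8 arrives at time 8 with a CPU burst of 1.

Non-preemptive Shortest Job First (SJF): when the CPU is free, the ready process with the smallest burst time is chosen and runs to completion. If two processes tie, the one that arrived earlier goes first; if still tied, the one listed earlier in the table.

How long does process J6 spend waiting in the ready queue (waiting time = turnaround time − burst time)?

Gantt: | idle 0-3 | J7 3-5 | J1 5-13 | J4 13-14 | J8 14-15 | J2 15-20 | J6 20-22 | J3 22-27 | J5 27-33 |
Completion: J1=13  J2=20  J3=27  J4=14  J5=33  J6=22  J7=5  J8=15
Turnaround (C−A): J1=9  J2=7  J3=6  J4=6  J5=22  J6=6  J7=2  J8=7
Waiting(J6) = turnaround − burst = 6 − 2 = 4

4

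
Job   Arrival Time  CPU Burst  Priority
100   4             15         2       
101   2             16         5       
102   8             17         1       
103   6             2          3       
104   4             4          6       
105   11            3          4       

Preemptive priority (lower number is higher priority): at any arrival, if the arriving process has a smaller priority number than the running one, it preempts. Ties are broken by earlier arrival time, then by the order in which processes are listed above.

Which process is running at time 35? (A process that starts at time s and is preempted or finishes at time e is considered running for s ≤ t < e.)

100

Timeline: | idle 0-2 | 101 2-4 | 100 4-8 | 102 8-25 | 100 25-36 | 103 36-38 | 105 38-41 | 101 41-55 | 104 55-59 |
Completion: 100=36  101=55  102=25  103=38  104=59  105=41
Turnaround (C−A): 100=32  101=53  102=17  103=32  104=55  105=30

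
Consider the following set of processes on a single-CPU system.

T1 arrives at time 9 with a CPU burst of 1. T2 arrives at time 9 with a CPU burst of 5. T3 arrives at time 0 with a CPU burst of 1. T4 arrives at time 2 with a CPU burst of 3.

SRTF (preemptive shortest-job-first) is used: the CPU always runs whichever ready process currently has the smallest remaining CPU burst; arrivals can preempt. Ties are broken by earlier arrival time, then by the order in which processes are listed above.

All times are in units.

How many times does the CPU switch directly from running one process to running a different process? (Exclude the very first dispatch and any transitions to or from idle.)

1

Schedule: | T3 0-1 | idle 1-2 | T4 2-5 | idle 5-9 | T1 9-10 | T2 10-15 |
Completion: T1=10  T2=15  T3=1  T4=5
Turnaround (C−A): T1=1  T2=6  T3=1  T4=3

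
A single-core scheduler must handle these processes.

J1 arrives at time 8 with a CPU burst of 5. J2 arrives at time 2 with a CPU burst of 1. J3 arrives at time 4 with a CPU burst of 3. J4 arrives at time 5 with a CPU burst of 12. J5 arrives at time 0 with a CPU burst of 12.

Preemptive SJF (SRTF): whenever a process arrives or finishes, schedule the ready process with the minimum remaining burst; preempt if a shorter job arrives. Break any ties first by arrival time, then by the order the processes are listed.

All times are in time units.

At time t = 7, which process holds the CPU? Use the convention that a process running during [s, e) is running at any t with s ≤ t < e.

Gantt: | J5 0-2 | J2 2-3 | J5 3-4 | J3 4-7 | J5 7-8 | J1 8-13 | J5 13-21 | J4 21-33 |
Completion: J1=13  J2=3  J3=7  J4=33  J5=21

J5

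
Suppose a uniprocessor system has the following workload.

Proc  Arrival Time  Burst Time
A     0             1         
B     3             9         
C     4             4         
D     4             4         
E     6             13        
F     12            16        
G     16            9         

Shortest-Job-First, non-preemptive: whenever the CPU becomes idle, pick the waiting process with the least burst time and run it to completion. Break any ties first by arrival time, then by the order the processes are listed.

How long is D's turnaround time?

16

Gantt: | A 0-1 | idle 1-3 | B 3-12 | C 12-16 | D 16-20 | G 20-29 | E 29-42 | F 42-58 |
Completion: A=1  B=12  C=16  D=20  E=42  F=58  G=29
Turnaround (C−A): A=1  B=9  C=12  D=16  E=36  F=46  G=13
Turnaround(D) = completion − arrival = 20 − 4 = 16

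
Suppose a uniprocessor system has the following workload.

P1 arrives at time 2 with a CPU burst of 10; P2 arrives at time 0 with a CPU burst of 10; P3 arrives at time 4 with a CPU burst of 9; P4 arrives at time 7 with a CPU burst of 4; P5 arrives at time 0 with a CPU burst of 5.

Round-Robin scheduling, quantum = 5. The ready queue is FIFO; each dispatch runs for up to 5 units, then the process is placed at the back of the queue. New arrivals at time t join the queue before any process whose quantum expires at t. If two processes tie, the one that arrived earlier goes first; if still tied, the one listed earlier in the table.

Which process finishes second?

P2

Timeline: | P2 0-5 | P5 5-10 | P1 10-15 | P3 15-20 | P2 20-25 | P4 25-29 | P1 29-34 | P3 34-38 |
Completion: P1=34  P2=25  P3=38  P4=29  P5=10
Turnaround (C−A): P1=32  P2=25  P3=34  P4=22  P5=10
Finish order: P5 → P2 → P4 → P1 → P3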